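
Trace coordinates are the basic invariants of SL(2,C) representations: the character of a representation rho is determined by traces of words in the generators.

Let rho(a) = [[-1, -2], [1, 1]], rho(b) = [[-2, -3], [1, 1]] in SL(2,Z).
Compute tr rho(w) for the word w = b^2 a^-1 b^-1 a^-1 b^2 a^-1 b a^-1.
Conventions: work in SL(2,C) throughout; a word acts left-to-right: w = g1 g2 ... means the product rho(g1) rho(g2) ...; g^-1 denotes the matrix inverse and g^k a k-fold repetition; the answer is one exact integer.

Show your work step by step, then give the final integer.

-5

rho(b) = [[-2, -3], [1, 1]]
... * rho(b) = [[-2, -3], [1, 1]]  ->  [[1, 3], [-1, -2]]
... * rho(a^-1) = [[1, 2], [-1, -1]]  ->  [[-2, -1], [1, 0]]
... * rho(b^-1) = [[1, 3], [-1, -2]]  ->  [[-1, -4], [1, 3]]
... * rho(a^-1) = [[1, 2], [-1, -1]]  ->  [[3, 2], [-2, -1]]
... * rho(b) = [[-2, -3], [1, 1]]  ->  [[-4, -7], [3, 5]]
... * rho(b) = [[-2, -3], [1, 1]]  ->  [[1, 5], [-1, -4]]
... * rho(a^-1) = [[1, 2], [-1, -1]]  ->  [[-4, -3], [3, 2]]
... * rho(b) = [[-2, -3], [1, 1]]  ->  [[5, 9], [-4, -7]]
... * rho(a^-1) = [[1, 2], [-1, -1]]  ->  [[-4, 1], [3, -1]]
tr = -4 + -1 = -5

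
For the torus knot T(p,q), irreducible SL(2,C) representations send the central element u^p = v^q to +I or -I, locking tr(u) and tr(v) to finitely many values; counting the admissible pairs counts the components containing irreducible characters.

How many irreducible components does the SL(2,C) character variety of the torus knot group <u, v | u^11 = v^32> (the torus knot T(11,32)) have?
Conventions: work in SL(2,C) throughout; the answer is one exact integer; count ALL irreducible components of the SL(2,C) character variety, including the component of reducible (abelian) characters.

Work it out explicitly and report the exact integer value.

156

For T(11,32): irreducibility forces the central element u^11 = v^32 to one of +I, -I.
This locks tr(u) to 2*cos(pi*alpha/11), alpha in 1..10, and tr(v) to 2*cos(pi*beta/32), beta in 1..31, on each component of irreducible characters.
Consistency of u^11 = (-1)^alpha I with v^32 = (-1)^beta I forces alpha = beta (mod 2).
count pairs: odd alpha (5 choices) x odd beta (16), plus even alpha (5) x even beta (15): 5*16 + 5*15 = 155.
Total: 155 irreducible-character components + 1 reducible (abelian) component = 156.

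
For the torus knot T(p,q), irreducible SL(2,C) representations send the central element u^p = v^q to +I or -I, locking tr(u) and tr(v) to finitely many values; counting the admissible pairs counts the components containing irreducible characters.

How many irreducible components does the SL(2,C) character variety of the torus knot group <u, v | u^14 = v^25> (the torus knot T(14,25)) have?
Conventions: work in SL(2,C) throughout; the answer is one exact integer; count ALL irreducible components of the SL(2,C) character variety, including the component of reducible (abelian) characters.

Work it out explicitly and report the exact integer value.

157

Gamma = < u, v | u^14 = v^25 > (torus knot T(14,25)); the central element u^14 = v^25 acts as +I or -I in any irreducible SL(2,C) representation.
So on each irreducible component the traces are pinned: tr(u) = 2*cos(pi*alpha/14) with 1 <= alpha <= 13, tr(v) = 2*cos(pi*beta/25) with 1 <= beta <= 24.
Consistency of u^14 = (-1)^alpha I with v^25 = (-1)^beta I forces alpha = beta (mod 2).
count pairs: odd alpha (7 choices) x odd beta (12), plus even alpha (6) x even beta (12): 7*12 + 6*12 = 156.
That is 156 components of irreducible characters, and with the reducible (abelian) component the total is 157.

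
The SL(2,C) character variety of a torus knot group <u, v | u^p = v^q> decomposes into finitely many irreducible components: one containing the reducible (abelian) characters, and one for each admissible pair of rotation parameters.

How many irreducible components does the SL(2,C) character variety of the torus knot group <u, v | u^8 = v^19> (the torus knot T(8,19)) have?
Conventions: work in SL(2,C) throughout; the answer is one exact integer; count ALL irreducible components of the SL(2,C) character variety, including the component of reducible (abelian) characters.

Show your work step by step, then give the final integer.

Gamma = < u, v | u^8 = v^19 > (torus knot T(8,19)); the central element u^8 = v^19 acts as +I or -I in any irreducible SL(2,C) representation.
So on each irreducible component the traces are pinned: tr(u) = 2*cos(pi*alpha/8) with 1 <= alpha <= 7, tr(v) = 2*cos(pi*beta/19) with 1 <= beta <= 18.
u^8 = (-1)^alpha I and v^19 = (-1)^beta I must agree, so alpha and beta have equal parity.
Counting: 4 odd alphas x 9 odd betas + 3 even alphas x 9 even betas = 36 + 27 = 63.
Total: 63 irreducible-character components + 1 reducible (abelian) component = 64.

64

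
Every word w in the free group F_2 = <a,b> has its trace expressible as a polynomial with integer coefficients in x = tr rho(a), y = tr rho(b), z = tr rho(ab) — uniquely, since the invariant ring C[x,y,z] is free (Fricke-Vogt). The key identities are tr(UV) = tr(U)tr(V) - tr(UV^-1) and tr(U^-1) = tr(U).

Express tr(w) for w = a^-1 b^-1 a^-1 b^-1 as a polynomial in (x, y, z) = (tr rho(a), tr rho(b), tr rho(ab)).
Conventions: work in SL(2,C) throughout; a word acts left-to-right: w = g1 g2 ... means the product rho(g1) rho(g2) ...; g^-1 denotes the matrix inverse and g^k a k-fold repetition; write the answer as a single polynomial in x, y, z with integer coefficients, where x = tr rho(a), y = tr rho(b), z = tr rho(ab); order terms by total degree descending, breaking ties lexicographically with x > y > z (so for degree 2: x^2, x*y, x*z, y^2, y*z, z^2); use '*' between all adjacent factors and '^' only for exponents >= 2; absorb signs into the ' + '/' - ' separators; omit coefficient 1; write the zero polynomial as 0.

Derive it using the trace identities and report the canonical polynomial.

z^2 - 2

so trace(b^-1) = trace(b) = y
so trace(b^-1 a) = trace(a)*trace(b) - trace(a b)   [inverse elimination on b] = x*y - z
trace(b^-1 a^-1) = trace(b^-1)*trace(a) - trace(b^-1 a)   [inverse elimination on a] = z
so trace(b^-1 a^-1 b^-1) = trace(b^-1 a^-1)*trace(b) - trace(b^-1 a^-1 b)   [inverse elimination on b] = y*z - x
trace(a b a) = trace(a)*trace(b a) - trace(b)   [square of a] = x*z - y
trace(a b a b) = trace(a b)*trace(a b) - trace(1)   [split at a repeated a] = z^2 - 2
trace(b a b^-1 a) = trace(a b a)*trace(b) - trace(a b a b)   [inverse elimination on b] = x*y*z - y^2 - z^2 + 2
trace(a b^-1 a^-1 b) = trace(b a b^-1)*trace(a) - trace(b a b^-1 a)   [inverse elimination on a] = -x*y*z + x^2 + y^2 + z^2 - 2
reduce: trace(b^-1 a^-1 b^-1 a) = trace(a b^-1 a^-1)*trace(b) - trace(a b^-1 a^-1 b)   [inverse elimination on b] = x*y*z - x^2 - z^2 + 2
so trace(a^-1 b^-1 a^-1 b^-1) = trace(b^-1 a^-1 b^-1)*trace(a) - trace(b^-1 a^-1 b^-1 a)   [inverse elimination on a] = z^2 - 2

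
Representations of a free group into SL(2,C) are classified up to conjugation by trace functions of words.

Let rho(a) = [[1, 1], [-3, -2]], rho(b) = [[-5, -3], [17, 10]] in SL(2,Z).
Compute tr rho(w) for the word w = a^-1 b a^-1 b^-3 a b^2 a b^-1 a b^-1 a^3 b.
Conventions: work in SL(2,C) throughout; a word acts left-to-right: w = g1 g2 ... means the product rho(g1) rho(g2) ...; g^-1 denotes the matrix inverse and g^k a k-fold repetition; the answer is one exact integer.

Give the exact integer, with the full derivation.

rho(a^-1) = [[-2, -1], [3, 1]]
... * rho(b) = [[-5, -3], [17, 10]]  ->  [[-7, -4], [2, 1]]
... * rho(a^-1) = [[-2, -1], [3, 1]]  ->  [[2, 3], [-1, -1]]
... * rho(b^-1) = [[10, 3], [-17, -5]]  ->  [[-31, -9], [7, 2]]
... * rho(b^-1) = [[10, 3], [-17, -5]]  ->  [[-157, -48], [36, 11]]
... * rho(b^-1) = [[10, 3], [-17, -5]]  ->  [[-754, -231], [173, 53]]
... * rho(a) = [[1, 1], [-3, -2]]  ->  [[-61, -292], [14, 67]]
... * rho(b) = [[-5, -3], [17, 10]]  ->  [[-4659, -2737], [1069, 628]]
... * rho(b) = [[-5, -3], [17, 10]]  ->  [[-23234, -13393], [5331, 3073]]
... * rho(a) = [[1, 1], [-3, -2]]  ->  [[16945, 3552], [-3888, -815]]
... * rho(b^-1) = [[10, 3], [-17, -5]]  ->  [[109066, 33075], [-25025, -7589]]
... * rho(a) = [[1, 1], [-3, -2]]  ->  [[9841, 42916], [-2258, -9847]]
... * rho(b^-1) = [[10, 3], [-17, -5]]  ->  [[-631162, -185057], [144819, 42461]]
... * rho(a) = [[1, 1], [-3, -2]]  ->  [[-75991, -261048], [17436, 59897]]
... * rho(a) = [[1, 1], [-3, -2]]  ->  [[707153, 446105], [-162255, -102358]]
... * rho(a) = [[1, 1], [-3, -2]]  ->  [[-631162, -185057], [144819, 42461]]
... * rho(b) = [[-5, -3], [17, 10]]  ->  [[9841, 42916], [-2258, -9847]]
tr = 9841 + -9847 = -6

-6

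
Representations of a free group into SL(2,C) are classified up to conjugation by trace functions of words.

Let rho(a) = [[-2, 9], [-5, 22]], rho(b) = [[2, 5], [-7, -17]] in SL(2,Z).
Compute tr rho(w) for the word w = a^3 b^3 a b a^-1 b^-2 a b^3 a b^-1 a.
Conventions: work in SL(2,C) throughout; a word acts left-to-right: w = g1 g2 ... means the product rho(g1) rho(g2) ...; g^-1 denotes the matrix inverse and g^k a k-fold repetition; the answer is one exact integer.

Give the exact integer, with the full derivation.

-16792053074842617171327

rho(a) = [[-2, 9], [-5, 22]]
... * rho(a) = [[-2, 9], [-5, 22]]  ->  [[-41, 180], [-100, 439]]
... * rho(a) = [[-2, 9], [-5, 22]]  ->  [[-818, 3591], [-1995, 8758]]
... * rho(b) = [[2, 5], [-7, -17]]  ->  [[-26773, -65137], [-65296, -158861]]
... * rho(b) = [[2, 5], [-7, -17]]  ->  [[402413, 973464], [981435, 2374157]]
... * rho(b) = [[2, 5], [-7, -17]]  ->  [[-6009422, -14536823], [-14656229, -35453494]]
... * rho(a) = [[-2, 9], [-5, 22]]  ->  [[84702959, -373894904], [206579928, -911882929]]
... * rho(b) = [[2, 5], [-7, -17]]  ->  [[2786670246, 6779728163], [6796340359, 16534909433]]
... * rho(a^-1) = [[22, -9], [5, -2]]  ->  [[95205386227, -38639488540], [232194035063, -94236882097]]
... * rho(b^-1) = [[-17, -5], [7, 2]]  ->  [[-1888967985639, -553305908215], [-4606956770750, -1349443939509]]
... * rho(b^-1) = [[-17, -5], [7, 2]]  ->  [[28239314398358, 8338228111765], [68872157526187, 20335895974732]]
... * rho(a) = [[-2, 9], [-5, 22]]  ->  [[-98169769355541, 437594848044052], [-239423794926034, 1067239129179787]]
... * rho(b) = [[2, 5], [-7, -17]]  ->  [[-3259503475019446, -7929961263526589], [-7949521494110577, -19340184170686549]]
... * rho(b) = [[2, 5], [-7, -17]]  ->  [[48990721894647231, 118511824104854783], [119482246206584689, 289035523431118448]]
... * rho(b) = [[2, 5], [-7, -17]]  ->  [[-731601324944689019, -1769747400309295156], [-1784284171604659758, -4316192667296090171]]
... * rho(a) = [[-2, 9], [-5, 22]]  ->  [[10311939651435853818, -45518854731306694603], [25149531679689770371, -111014796224955921584]]
... * rho(b^-1) = [[-17, -5], [7, 2]]  ->  [[-493934957193556377127, -142597407719792658296], [-1204645612129417547395, -347777250848360695023]]
... * rho(a) = [[-2, 9], [-5, 22]]  ->  [[1700856952986076045734, -7582557584577445876655], [4148177478500638569905, -18492910027828693217061]]
tr = 1700856952986076045734 + -18492910027828693217061 = -16792053074842617171327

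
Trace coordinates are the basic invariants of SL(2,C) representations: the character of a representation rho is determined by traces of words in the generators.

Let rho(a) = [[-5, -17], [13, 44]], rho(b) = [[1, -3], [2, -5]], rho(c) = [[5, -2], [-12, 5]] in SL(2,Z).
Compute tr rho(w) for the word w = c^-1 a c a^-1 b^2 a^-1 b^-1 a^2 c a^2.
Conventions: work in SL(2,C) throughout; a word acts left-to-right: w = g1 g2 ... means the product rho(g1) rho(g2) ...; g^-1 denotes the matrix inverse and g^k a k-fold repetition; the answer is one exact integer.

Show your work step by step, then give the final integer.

740827314394962

rho(c^-1) = [[5, 2], [12, 5]]
... * rho(a) = [[-5, -17], [13, 44]]  ->  [[1, 3], [5, 16]]
... * rho(c) = [[5, -2], [-12, 5]]  ->  [[-31, 13], [-167, 70]]
... * rho(a^-1) = [[44, 17], [-13, -5]]  ->  [[-1533, -592], [-8258, -3189]]
... * rho(b) = [[1, -3], [2, -5]]  ->  [[-2717, 7559], [-14636, 40719]]
... * rho(b) = [[1, -3], [2, -5]]  ->  [[12401, -29644], [66802, -159687]]
... * rho(a^-1) = [[44, 17], [-13, -5]]  ->  [[931016, 359037], [5015219, 1934069]]
... * rho(b^-1) = [[-5, 3], [-2, 1]]  ->  [[-5373154, 3152085], [-28944233, 16979726]]
... * rho(a) = [[-5, -17], [13, 44]]  ->  [[67842875, 230035358], [365457603, 1239159905]]
... * rho(a) = [[-5, -17], [13, 44]]  ->  [[2651245279, 8968226877], [14281790750, 48310256569]]
... * rho(c) = [[5, -2], [-12, 5]]  ->  [[-94362496129, 39538643827], [-508314125078, 212987701345]]
... * rho(a) = [[-5, -17], [13, 44]]  ->  [[985814850396, 3343862762581], [5310410742875, 18012798985506]]
... * rho(a) = [[-5, -17], [13, 44]]  ->  [[38541141661573, 130371109096832], [207614333097203, 702286172733389]]
tr = 38541141661573 + 702286172733389 = 740827314394962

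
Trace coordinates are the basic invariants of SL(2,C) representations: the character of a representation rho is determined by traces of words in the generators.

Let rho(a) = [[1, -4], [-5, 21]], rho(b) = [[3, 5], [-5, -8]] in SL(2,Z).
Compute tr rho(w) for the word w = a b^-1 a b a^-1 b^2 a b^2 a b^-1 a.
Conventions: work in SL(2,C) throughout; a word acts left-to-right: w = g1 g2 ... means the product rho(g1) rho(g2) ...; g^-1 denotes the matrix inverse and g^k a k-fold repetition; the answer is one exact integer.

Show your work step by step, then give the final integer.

3524229579950

rho(a) = [[1, -4], [-5, 21]]
... * rho(b^-1) = [[-8, -5], [5, 3]]  ->  [[-28, -17], [145, 88]]
... * rho(a) = [[1, -4], [-5, 21]]  ->  [[57, -245], [-295, 1268]]
... * rho(b) = [[3, 5], [-5, -8]]  ->  [[1396, 2245], [-7225, -11619]]
... * rho(a^-1) = [[21, 4], [5, 1]]  ->  [[40541, 7829], [-209820, -40519]]
... * rho(b) = [[3, 5], [-5, -8]]  ->  [[82478, 140073], [-426865, -724948]]
... * rho(b) = [[3, 5], [-5, -8]]  ->  [[-452931, -708194], [2344145, 3665259]]
... * rho(a) = [[1, -4], [-5, 21]]  ->  [[3088039, -13060350], [-15982150, 67593859]]
... * rho(b) = [[3, 5], [-5, -8]]  ->  [[74565867, 119922995], [-385915745, -620661622]]
... * rho(b) = [[3, 5], [-5, -8]]  ->  [[-375917374, -586554625], [1945560875, 3035714251]]
... * rho(a) = [[1, -4], [-5, 21]]  ->  [[2556855751, -10813977629], [-13233010380, 55967755771]]
... * rho(b^-1) = [[-8, -5], [5, 3]]  ->  [[-74524734153, -45226211642], [385702861895, 234068319213]]
... * rho(a) = [[1, -4], [-5, 21]]  ->  [[151606324057, -651651507870], [-784638734170, 3372623255893]]
tr = 151606324057 + 3372623255893 = 3524229579950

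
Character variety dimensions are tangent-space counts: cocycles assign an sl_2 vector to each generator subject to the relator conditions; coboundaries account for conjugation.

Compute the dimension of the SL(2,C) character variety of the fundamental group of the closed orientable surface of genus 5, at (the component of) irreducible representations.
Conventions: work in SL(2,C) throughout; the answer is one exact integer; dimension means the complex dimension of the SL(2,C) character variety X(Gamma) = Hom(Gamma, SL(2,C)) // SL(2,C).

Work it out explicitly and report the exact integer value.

24

Gamma = pi_1(Sigma_5) = < a_1, b_1, ..., a_5, b_5 | prod [a_i, b_i] > has 2g = 10 generators and 1 relator.
A cocycle assigns one sl_2 vector per generator subject to the relator condition d_2(z) = 0: dim of the unconstrained space is 3*2g = 30.
At an irreducible rho, H^2 = coker(d_2) vanishes (Poincare duality: H^2 is dual to H^0 = invariants = 0), so d_2 is surjective onto sl_2 and dim Z^1 = 30 - 3 = 27.
dim B^1 = 3 (coboundaries, injective at irreducible rho).
dim X = dim H^1 = 27 - 3 = 24.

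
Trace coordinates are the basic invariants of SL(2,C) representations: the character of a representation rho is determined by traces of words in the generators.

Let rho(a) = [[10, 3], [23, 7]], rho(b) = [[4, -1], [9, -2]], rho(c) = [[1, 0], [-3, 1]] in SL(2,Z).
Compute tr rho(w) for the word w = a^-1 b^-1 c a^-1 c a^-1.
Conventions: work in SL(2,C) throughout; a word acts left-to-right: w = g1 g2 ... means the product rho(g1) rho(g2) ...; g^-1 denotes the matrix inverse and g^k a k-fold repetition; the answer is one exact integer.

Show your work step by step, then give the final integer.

19886

rho(a^-1) = [[7, -3], [-23, 10]]
... * rho(b^-1) = [[-2, 1], [-9, 4]]  ->  [[13, -5], [-44, 17]]
... * rho(c) = [[1, 0], [-3, 1]]  ->  [[28, -5], [-95, 17]]
... * rho(a^-1) = [[7, -3], [-23, 10]]  ->  [[311, -134], [-1056, 455]]
... * rho(c) = [[1, 0], [-3, 1]]  ->  [[713, -134], [-2421, 455]]
... * rho(a^-1) = [[7, -3], [-23, 10]]  ->  [[8073, -3479], [-27412, 11813]]
tr = 8073 + 11813 = 19886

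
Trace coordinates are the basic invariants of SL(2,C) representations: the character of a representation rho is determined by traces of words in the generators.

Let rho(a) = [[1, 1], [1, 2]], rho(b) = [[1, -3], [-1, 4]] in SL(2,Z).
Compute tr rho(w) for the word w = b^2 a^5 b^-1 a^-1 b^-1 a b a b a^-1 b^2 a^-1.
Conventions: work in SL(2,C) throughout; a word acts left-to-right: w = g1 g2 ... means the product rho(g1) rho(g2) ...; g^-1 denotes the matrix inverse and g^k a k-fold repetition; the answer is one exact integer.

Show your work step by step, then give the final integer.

rho(b) = [[1, -3], [-1, 4]]
... * rho(b) = [[1, -3], [-1, 4]]  ->  [[4, -15], [-5, 19]]
... * rho(a) = [[1, 1], [1, 2]]  ->  [[-11, -26], [14, 33]]
... * rho(a) = [[1, 1], [1, 2]]  ->  [[-37, -63], [47, 80]]
... * rho(a) = [[1, 1], [1, 2]]  ->  [[-100, -163], [127, 207]]
... * rho(a) = [[1, 1], [1, 2]]  ->  [[-263, -426], [334, 541]]
... * rho(a) = [[1, 1], [1, 2]]  ->  [[-689, -1115], [875, 1416]]
... * rho(b^-1) = [[4, 3], [1, 1]]  ->  [[-3871, -3182], [4916, 4041]]
... * rho(a^-1) = [[2, -1], [-1, 1]]  ->  [[-4560, 689], [5791, -875]]
... * rho(b^-1) = [[4, 3], [1, 1]]  ->  [[-17551, -12991], [22289, 16498]]
... * rho(a) = [[1, 1], [1, 2]]  ->  [[-30542, -43533], [38787, 55285]]
... * rho(b) = [[1, -3], [-1, 4]]  ->  [[12991, -82506], [-16498, 104779]]
... * rho(a) = [[1, 1], [1, 2]]  ->  [[-69515, -152021], [88281, 193060]]
... * rho(b) = [[1, -3], [-1, 4]]  ->  [[82506, -399539], [-104779, 507397]]
... * rho(a^-1) = [[2, -1], [-1, 1]]  ->  [[564551, -482045], [-716955, 612176]]
... * rho(b) = [[1, -3], [-1, 4]]  ->  [[1046596, -3621833], [-1329131, 4599569]]
... * rho(b) = [[1, -3], [-1, 4]]  ->  [[4668429, -17627120], [-5928700, 22385669]]
... * rho(a^-1) = [[2, -1], [-1, 1]]  ->  [[26963978, -22295549], [-34243069, 28314369]]
tr = 26963978 + 28314369 = 55278347

55278347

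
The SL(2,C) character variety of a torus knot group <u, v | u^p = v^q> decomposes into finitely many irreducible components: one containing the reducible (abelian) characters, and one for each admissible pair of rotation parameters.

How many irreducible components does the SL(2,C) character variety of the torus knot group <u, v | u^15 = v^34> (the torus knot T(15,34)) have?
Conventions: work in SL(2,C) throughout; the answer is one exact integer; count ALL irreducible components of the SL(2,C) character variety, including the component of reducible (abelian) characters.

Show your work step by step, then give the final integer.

Gamma = < u, v | u^15 = v^34 > (torus knot T(15,34)); the central element u^15 = v^34 acts as +I or -I in any irreducible SL(2,C) representation.
This locks tr(u) to 2*cos(pi*alpha/15), alpha in 1..14, and tr(v) to 2*cos(pi*beta/34), beta in 1..33, on each component of irreducible characters.
The two central values (-1)^alpha I and (-1)^beta I must be the same matrix, so alpha and beta share a parity.
Enumerate parity-matched pairs: 7*17 odd-odd plus 7*16 even-even gives 231.
That is 231 components of irreducible characters, and with the reducible (abelian) component the total is 232.

232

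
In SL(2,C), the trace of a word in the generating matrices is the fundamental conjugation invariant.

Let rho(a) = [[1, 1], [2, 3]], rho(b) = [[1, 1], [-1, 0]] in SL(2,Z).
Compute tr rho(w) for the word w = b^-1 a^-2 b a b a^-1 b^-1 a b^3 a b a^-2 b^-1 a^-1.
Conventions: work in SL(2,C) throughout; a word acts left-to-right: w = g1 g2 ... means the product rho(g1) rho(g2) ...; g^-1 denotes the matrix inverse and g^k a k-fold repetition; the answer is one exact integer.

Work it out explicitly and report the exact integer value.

15320

rho(b^-1) = [[0, -1], [1, 1]]
... * rho(a^-1) = [[3, -1], [-2, 1]]  ->  [[2, -1], [1, 0]]
... * rho(a^-1) = [[3, -1], [-2, 1]]  ->  [[8, -3], [3, -1]]
... * rho(b) = [[1, 1], [-1, 0]]  ->  [[11, 8], [4, 3]]
... * rho(a) = [[1, 1], [2, 3]]  ->  [[27, 35], [10, 13]]
... * rho(b) = [[1, 1], [-1, 0]]  ->  [[-8, 27], [-3, 10]]
... * rho(a^-1) = [[3, -1], [-2, 1]]  ->  [[-78, 35], [-29, 13]]
... * rho(b^-1) = [[0, -1], [1, 1]]  ->  [[35, 113], [13, 42]]
... * rho(a) = [[1, 1], [2, 3]]  ->  [[261, 374], [97, 139]]
... * rho(b) = [[1, 1], [-1, 0]]  ->  [[-113, 261], [-42, 97]]
... * rho(b) = [[1, 1], [-1, 0]]  ->  [[-374, -113], [-139, -42]]
... * rho(b) = [[1, 1], [-1, 0]]  ->  [[-261, -374], [-97, -139]]
... * rho(a) = [[1, 1], [2, 3]]  ->  [[-1009, -1383], [-375, -514]]
... * rho(b) = [[1, 1], [-1, 0]]  ->  [[374, -1009], [139, -375]]
... * rho(a^-1) = [[3, -1], [-2, 1]]  ->  [[3140, -1383], [1167, -514]]
... * rho(a^-1) = [[3, -1], [-2, 1]]  ->  [[12186, -4523], [4529, -1681]]
... * rho(b^-1) = [[0, -1], [1, 1]]  ->  [[-4523, -16709], [-1681, -6210]]
... * rho(a^-1) = [[3, -1], [-2, 1]]  ->  [[19849, -12186], [7377, -4529]]
tr = 19849 + -4529 = 15320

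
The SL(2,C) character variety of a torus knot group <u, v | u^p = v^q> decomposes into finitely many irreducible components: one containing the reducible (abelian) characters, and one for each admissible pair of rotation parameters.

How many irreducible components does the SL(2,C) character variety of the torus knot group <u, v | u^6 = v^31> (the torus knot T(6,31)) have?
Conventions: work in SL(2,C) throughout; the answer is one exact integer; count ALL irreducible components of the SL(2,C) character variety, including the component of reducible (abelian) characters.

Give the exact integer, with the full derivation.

Gamma = < u, v | u^6 = v^31 > (torus knot T(6,31)); the central element u^6 = v^31 acts as +I or -I in any irreducible SL(2,C) representation.
On an irreducible component, tr(u) is locked at 2*cos(pi*alpha/6) for some alpha in 1..5, and tr(v) at 2*cos(pi*beta/31) for some beta in 1..30.
u^6 = (-1)^alpha I and v^31 = (-1)^beta I must agree, so alpha and beta have equal parity.
count pairs: odd alpha (3 choices) x odd beta (15), plus even alpha (2) x even beta (15): 3*15 + 2*15 = 75.
components with irreducible characters: 75; plus the single component of reducible (abelian) characters: total 76.

76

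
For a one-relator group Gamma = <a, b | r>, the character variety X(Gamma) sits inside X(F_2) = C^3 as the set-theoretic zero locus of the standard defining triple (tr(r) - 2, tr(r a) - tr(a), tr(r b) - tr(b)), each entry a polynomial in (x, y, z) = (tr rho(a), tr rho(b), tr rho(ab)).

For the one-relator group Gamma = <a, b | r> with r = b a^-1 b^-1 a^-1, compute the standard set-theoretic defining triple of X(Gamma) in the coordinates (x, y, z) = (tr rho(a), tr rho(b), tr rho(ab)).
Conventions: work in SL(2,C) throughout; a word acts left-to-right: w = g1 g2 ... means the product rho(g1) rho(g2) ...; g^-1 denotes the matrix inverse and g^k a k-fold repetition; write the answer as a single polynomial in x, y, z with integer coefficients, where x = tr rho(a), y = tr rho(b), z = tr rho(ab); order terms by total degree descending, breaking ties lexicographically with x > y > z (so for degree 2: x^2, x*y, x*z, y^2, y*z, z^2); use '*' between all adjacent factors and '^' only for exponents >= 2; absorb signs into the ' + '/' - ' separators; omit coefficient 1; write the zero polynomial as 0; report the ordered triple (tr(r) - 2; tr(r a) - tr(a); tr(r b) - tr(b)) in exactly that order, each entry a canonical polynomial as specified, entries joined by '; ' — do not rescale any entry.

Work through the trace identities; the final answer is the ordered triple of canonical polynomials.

tr(a^-1) = tr(a) = x
and tr(b a b) = tr(b) tr(a b) - tr(a) = y*z - x
tr(b a b a) = tr(b a) tr(b a) - tr(1) = z^2 - 2
and tr(a b a^-1 b) = tr(b a b) tr(a) - tr(b a b a) = x*y*z - x^2 - z^2 + 2
and tr(b a^-1 b^-1 a) = tr(a b a^-1) tr(b) - tr(a b a^-1 b) = -x*y*z + x^2 + y^2 + z^2 - 2
next, tr(b a^-1 b^-1 a^-1) = tr(b a^-1 b^-1) tr(a) - tr(b a^-1 b^-1 a) = x*y*z - y^2 - z^2 + 2
tr(b a^-1) = tr(b) tr(a) - tr(b a)   [inverse elimination on a] = x*y - z
and tr(b^2) = tr(b) tr(b) - tr(1)   [square of b] = y^2 - 2
tr(b a b^2) = tr(b) tr(b a b) - tr(b a)   [square of b] = y^2*z - x*y - z
tr(a b a) = tr(a) tr(b a) - tr(b)   [square of a] = x*z - y
tr(b a b^2 a) = tr(b) tr(a b a b) - tr(a b a)   [square of b] = y*z^2 - x*z - y
and tr(a b^2 a^-1 b) = tr(b a b^2) tr(a) - tr(b a b^2 a)   [inverse elimination on a] = x*y^2*z - x^2*y - y*z^2 + y
tr(b^2 a^-1 b^-1 a) = tr(a b^2 a^-1) tr(b) - tr(a b^2 a^-1 b)   [inverse elimination on b] = -x*y^2*z + x^2*y + y^3 + y*z^2 - 3*y
tr(b a^-1 b^-1 a^-1 b) = tr(b^2 a^-1 b^-1) tr(a) - tr(b^2 a^-1 b^-1 a)   [inverse elimination on a] = x*y^2*z - y^3 - y*z^2 - x*z + 3*y
assemble the triple (tr(r) - 2; tr(r a) - x; tr(r b) - y)

x*y*z - y^2 - z^2; 0; x*y^2*z - y^3 - y*z^2 - x*z + 2*y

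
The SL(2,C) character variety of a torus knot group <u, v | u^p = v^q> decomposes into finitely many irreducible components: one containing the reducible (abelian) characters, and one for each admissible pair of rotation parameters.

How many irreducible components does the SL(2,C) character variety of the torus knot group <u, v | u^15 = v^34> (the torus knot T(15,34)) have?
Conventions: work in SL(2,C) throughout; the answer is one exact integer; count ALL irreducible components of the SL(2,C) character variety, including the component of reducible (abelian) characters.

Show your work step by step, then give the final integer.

232

Gamma = < u, v | u^15 = v^34 > (torus knot T(15,34)); the central element u^15 = v^34 acts as +I or -I in any irreducible SL(2,C) representation.
This locks tr(u) to 2*cos(pi*alpha/15), alpha in 1..14, and tr(v) to 2*cos(pi*beta/34), beta in 1..33, on each component of irreducible characters.
Consistency of u^15 = (-1)^alpha I with v^34 = (-1)^beta I forces alpha = beta (mod 2).
count pairs: odd alpha (7 choices) x odd beta (17), plus even alpha (7) x even beta (16): 7*17 + 7*16 = 231.
Total: 231 irreducible-character components + 1 reducible (abelian) component = 232.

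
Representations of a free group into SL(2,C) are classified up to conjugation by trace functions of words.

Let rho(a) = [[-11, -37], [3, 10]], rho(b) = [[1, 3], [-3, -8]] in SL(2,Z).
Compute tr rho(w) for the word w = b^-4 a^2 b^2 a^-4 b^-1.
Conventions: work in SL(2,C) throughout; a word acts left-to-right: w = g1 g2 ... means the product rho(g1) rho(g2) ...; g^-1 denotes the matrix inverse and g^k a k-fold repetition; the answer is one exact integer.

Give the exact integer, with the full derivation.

10795877

rho(b^-1) = [[-8, -3], [3, 1]]
... * rho(b^-1) = [[-8, -3], [3, 1]]  ->  [[55, 21], [-21, -8]]
... * rho(b^-1) = [[-8, -3], [3, 1]]  ->  [[-377, -144], [144, 55]]
... * rho(b^-1) = [[-8, -3], [3, 1]]  ->  [[2584, 987], [-987, -377]]
... * rho(a) = [[-11, -37], [3, 10]]  ->  [[-25463, -85738], [9726, 32749]]
... * rho(a) = [[-11, -37], [3, 10]]  ->  [[22879, 84751], [-8739, -32372]]
... * rho(b) = [[1, 3], [-3, -8]]  ->  [[-231374, -609371], [88377, 232759]]
... * rho(b) = [[1, 3], [-3, -8]]  ->  [[1596739, 4180846], [-609900, -1596941]]
... * rho(a^-1) = [[10, 37], [-3, -11]]  ->  [[3424852, 13090037], [-1308177, -4999949]]
... * rho(a^-1) = [[10, 37], [-3, -11]]  ->  [[-5021591, -17270883], [1918077, 6596890]]
... * rho(a^-1) = [[10, 37], [-3, -11]]  ->  [[1596739, 4180846], [-609900, -1596941]]
... * rho(a^-1) = [[10, 37], [-3, -11]]  ->  [[3424852, 13090037], [-1308177, -4999949]]
... * rho(b^-1) = [[-8, -3], [3, 1]]  ->  [[11871295, 2815481], [-4534431, -1075418]]
tr = 11871295 + -1075418 = 10795877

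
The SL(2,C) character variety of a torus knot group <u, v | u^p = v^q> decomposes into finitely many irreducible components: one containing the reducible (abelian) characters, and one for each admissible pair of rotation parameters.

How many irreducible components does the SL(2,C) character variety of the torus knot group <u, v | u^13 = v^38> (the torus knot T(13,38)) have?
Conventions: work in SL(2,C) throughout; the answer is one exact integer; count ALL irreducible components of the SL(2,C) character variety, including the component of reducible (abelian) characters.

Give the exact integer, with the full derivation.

223

For T(13,38): irreducibility forces the central element u^13 = v^38 to one of +I, -I.
So on each irreducible component the traces are pinned: tr(u) = 2*cos(pi*alpha/13) with 1 <= alpha <= 12, tr(v) = 2*cos(pi*beta/38) with 1 <= beta <= 37.
Consistency of u^13 = (-1)^alpha I with v^38 = (-1)^beta I forces alpha = beta (mod 2).
count pairs: odd alpha (6 choices) x odd beta (19), plus even alpha (6) x even beta (18): 6*19 + 6*18 = 222.
components with irreducible characters: 222; plus the single component of reducible (abelian) characters: total 223.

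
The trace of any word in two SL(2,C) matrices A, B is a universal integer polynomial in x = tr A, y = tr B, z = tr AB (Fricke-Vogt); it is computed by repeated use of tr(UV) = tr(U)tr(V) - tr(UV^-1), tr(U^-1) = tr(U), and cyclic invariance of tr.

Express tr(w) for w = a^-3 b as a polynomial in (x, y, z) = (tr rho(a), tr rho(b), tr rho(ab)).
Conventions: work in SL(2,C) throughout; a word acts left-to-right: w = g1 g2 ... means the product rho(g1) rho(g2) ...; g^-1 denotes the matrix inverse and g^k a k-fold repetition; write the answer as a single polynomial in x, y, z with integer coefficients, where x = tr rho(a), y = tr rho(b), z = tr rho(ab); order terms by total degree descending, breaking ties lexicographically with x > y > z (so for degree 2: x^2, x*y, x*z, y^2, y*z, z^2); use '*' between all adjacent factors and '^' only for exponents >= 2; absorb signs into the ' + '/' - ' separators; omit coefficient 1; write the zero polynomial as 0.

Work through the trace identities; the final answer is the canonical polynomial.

trace(b a^-1) = trace(b) * trace(a) - trace(b a) = x*y - z
reduce: trace(a^-1 b a^-1) = trace(b a^-1) * trace(a) - trace(b) = x^2*y - x*z - y
so trace(a^-3 b) = trace(a^-1 b a^-1) * trace(a) - trace(a^-1 b) = x^3*y - x^2*z - 2*x*y + z

x^3*y - x^2*z - 2*x*y + z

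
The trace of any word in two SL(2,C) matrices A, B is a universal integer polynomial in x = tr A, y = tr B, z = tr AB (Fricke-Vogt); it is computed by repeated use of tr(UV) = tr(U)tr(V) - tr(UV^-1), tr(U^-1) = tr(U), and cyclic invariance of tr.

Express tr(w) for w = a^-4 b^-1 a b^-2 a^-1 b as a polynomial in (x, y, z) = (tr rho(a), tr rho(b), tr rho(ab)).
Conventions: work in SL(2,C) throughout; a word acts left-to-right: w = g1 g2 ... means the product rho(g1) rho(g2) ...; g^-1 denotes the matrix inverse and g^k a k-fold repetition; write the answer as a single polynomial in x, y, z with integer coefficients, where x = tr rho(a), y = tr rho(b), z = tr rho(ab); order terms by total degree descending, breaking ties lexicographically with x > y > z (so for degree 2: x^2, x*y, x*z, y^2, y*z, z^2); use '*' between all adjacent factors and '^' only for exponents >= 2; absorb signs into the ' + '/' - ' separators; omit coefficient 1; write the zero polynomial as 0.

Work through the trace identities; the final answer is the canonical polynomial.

trace(a^-1) = trace(a) = x
trace(a^-2) = trace(a^-1)*trace(a) - trace(1) = x^2 - 2
trace(a^-3) = trace(a^-2)*trace(a) - trace(a^-1) = x^3 - 3*x
trace(b^2) = trace(b)*trace(b) - trace(1) = y^2 - 2
trace(b^2 a) = trace(b)*trace(a b) - trace(a) = y*z - x
trace(b a^-1 b) = trace(b^2)*trace(a) - trace(b^2 a) = x*y^2 - y*z - x
trace(b a b a) = trace(a b)*trace(a b) - trace(1)   [split at repeated a] = z^2 - 2
trace(b a^-1 b a) = trace(b a b)*trace(a) - trace(b a b a) = x*y*z - x^2 - z^2 + 2
trace(b a^-1 b a^-1) = trace(b a^-1 b)*trace(a) - trace(b a^-1 b a) = x^2*y^2 - 2*x*y*z + z^2 - 2
trace(b a b^2) = trace(b)*trace(a b^2) - trace(a b) = y^2*z - x*y - z
trace(a b a) = trace(a)*trace(b a) - trace(b) = x*z - y
trace(b a b^2 a) = trace(b)*trace(a b a b) - trace(a b a) = y*z^2 - x*z - y
trace(b a^-1 b a b) = trace(b a b^2)*trace(a) - trace(b a b^2 a) = x*y^2*z - x^2*y - y*z^2 + y
trace(b a b a b a) = trace(a b a b)*trace(a b) - trace(b a)   [split at repeated a] = z^3 - 3*z
trace(b a^-1 b a b a) = trace(b a b a b)*trace(a) - trace(b a b a b a) = x*y*z^2 - x^2*z - z^3 - x*y + 3*z
trace(b a b a^-1 b a^-1) = trace(b a^-1 b a b)*trace(a) - trace(b a^-1 b a b a) = x^2*y^2*z - x^3*y - 2*x*y*z^2 + x^2*z + z^3 + 2*x*y - 3*z
trace(b a b a^-1 b) = trace(b^2 a b)*trace(a) - trace(b^2 a b a) = x*y^2*z - x^2*y - y*z^2 + y
trace(a b a^-1 b a^-2 b) = trace(b a b a^-1 b a^-1)*trace(a) - trace(b a b a^-1 b) = x^3*y^2*z - x^4*y - 2*x^2*y*z^2 + x^3*z - x*y^2*z + x*z^3 + 3*x^2*y + y*z^2 - 3*x*z - y
trace(a^-1 b^-1 a b a^-1 b a^-1) = trace(a b a^-1 b a^-2)*trace(b) - trace(a b a^-1 b a^-2 b) = -x^3*y^2*z + x^4*y + x^2*y^3 + 2*x^2*y*z^2 - x^3*z - x*y^2*z - x*z^3 - 3*x^2*y + 3*x*z - y
trace(a^-1 b^-1 a b a^-1 b) = trace(a b a^-1 b a^-1)*trace(b) - trace(a b a^-1 b a^-1 b) = -x^2*y^2*z + x^3*y + x*y^3 + 2*x*y*z^2 - x^2*z - y^2*z - z^3 - 3*x*y + 3*z
trace(a^-1 b a^-3 b^-1 a b) = trace(a^-1 b^-1 a b a^-1 b a^-1)*trace(a) - trace(a^-1 b^-1 a b a^-1 b) = -x^4*y^2*z + x^5*y + x^3*y^3 + 2*x^3*y*z^2 - x^4*z - x^2*z^3 - 4*x^3*y - x*y^3 - 2*x*y*z^2 + 4*x^2*z + y^2*z + z^3 + 2*x*y - 3*z
trace(a^-2 b^-1 a b^-1 a^-1 b a^-1) = trace(a^-1 b a^-3 b^-1 a)*trace(b) - trace(a^-1 b a^-3 b^-1 a b) = x^4*y^2*z - x^5*y - x^3*y^3 - 2*x^3*y*z^2 + x^4*z + x^2*z^3 + 5*x^3*y + x*y^3 + 2*x*y*z^2 - 4*x^2*z - y^2*z - z^3 - 5*x*y + 3*z
trace(b a b^-1 a) = trace(a b a)*trace(b) - trace(a b a b) = x*y*z - y^2 - z^2 + 2
trace(b^-1 a^-1 b a) = trace(b a b^-1)*trace(a) - trace(b a b^-1 a) = -x*y*z + x^2 + y^2 + z^2 - 2
trace(b^-1 a^-1 b a^-1) = trace(b^-1 a^-1 b)*trace(a) - trace(b^-1 a^-1 b a) = x*y*z - y^2 - z^2 + 2
trace(a^-1 b a b^-1 a^-1 b) = trace(a^-1 b a^-1 b a)*trace(b) - trace(a^-1 b a^-1 b a b) = -x^2*y^2*z + x^3*y + x*y^3 + 2*x*y*z^2 - x^2*z - y^2*z - z^3 - 3*x*y + 3*z
trace(b a b^-1 a^-1 b) = trace(a^-1 b^2 a)*trace(b) - trace(a^-1 b^2 a b) = -x*y^2*z + x^2*y + y^3 + y*z^2 - 3*y
trace(a b^-1 a^-1 b a^-2 b) = trace(a^-1 b a b^-1 a^-1 b)*trace(a) - trace(a^-1 b a b^-1 a^-1 b a) = -x^3*y^2*z + x^4*y + x^2*y^3 + 2*x^2*y*z^2 - x^3*z - x*z^3 - 4*x^2*y - y^3 - y*z^2 + 3*x*z + 3*y
trace(a^-2 b^-1 a b^-1 a^-1 b) = trace(a b^-1 a^-1 b a^-2)*trace(b) - trace(a b^-1 a^-1 b a^-2 b) = x^3*y^2*z - x^4*y - x^2*y^3 - 2*x^2*y*z^2 + x^3*z + x*y^2*z + x*z^3 + 4*x^2*y - 3*x*z - y
trace(a^-1 b a^-4 b^-1 a b^-1) = trace(a^-2 b^-1 a b^-1 a^-1 b a^-1)*trace(a) - trace(a^-2 b^-1 a b^-1 a^-1 b) = x^5*y^2*z - x^6*y - x^4*y^3 - 2*x^4*y*z^2 + x^5*z - x^3*y^2*z + x^3*z^3 + 6*x^4*y + 2*x^2*y^3 + 4*x^2*y*z^2 - 5*x^3*z - 2*x*y^2*z - 2*x*z^3 - 9*x^2*y + 6*x*z + y
trace(a^-4) = trace(a^-3)*trace(a) - trace(a^-2) = x^4 - 4*x^2 + 2
trace(a^-4 b^-1 a b^-2 a^-1 b) = trace(a^-1 b a^-4 b^-1 a b^-1)*trace(b) - trace(a^-1 b a^-4 b^-1 a) = x^5*y^3*z - x^6*y^2 - x^4*y^4 - 2*x^4*y^2*z^2 + x^5*y*z - x^3*y^3*z + x^3*y*z^3 + 6*x^4*y^2 + 2*x^2*y^4 + 4*x^2*y^2*z^2 - 5*x^3*y*z - 2*x*y^3*z - 2*x*y*z^3 - x^4 - 9*x^2*y^2 + 6*x*y*z + 4*x^2 + y^2 - 2

x^5*y^3*z - x^6*y^2 - x^4*y^4 - 2*x^4*y^2*z^2 + x^5*y*z - x^3*y^3*z + x^3*y*z^3 + 6*x^4*y^2 + 2*x^2*y^4 + 4*x^2*y^2*z^2 - 5*x^3*y*z - 2*x*y^3*z - 2*x*y*z^3 - x^4 - 9*x^2*y^2 + 6*x*y*z + 4*x^2 + y^2 - 2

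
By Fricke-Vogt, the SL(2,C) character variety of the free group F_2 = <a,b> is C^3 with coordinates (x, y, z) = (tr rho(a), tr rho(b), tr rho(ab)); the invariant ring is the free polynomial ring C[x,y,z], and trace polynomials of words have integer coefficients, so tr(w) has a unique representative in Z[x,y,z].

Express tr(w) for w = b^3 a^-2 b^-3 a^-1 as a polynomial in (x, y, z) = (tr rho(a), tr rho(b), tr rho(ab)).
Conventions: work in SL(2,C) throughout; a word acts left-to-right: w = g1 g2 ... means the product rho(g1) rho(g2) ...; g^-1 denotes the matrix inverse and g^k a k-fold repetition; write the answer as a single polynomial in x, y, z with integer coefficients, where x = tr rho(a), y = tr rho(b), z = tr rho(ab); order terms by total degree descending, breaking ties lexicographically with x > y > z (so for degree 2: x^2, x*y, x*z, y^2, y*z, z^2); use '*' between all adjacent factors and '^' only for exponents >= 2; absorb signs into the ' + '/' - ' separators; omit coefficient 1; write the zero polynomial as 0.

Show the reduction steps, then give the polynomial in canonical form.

x^2*y^5*z - x^3*y^4 - x*y^6 - x*y^4*z^2 - 2*x^2*y^3*z + 2*x^3*y^2 + 6*x*y^4 + 2*x*y^2*z^2 + x^2*y*z - 9*x*y^2 - x*z^2 + x

use: tr(a^-1) = tr(a) = x
use: tr(a b^2) = tr(b) * tr(a b) - tr(a) = y*z - x
tr(b^3 a) = tr(b) * tr(a b^2) - tr(a b) = y^2*z - x*y - z
use: tr(b^2) = tr(b) * tr(b) - tr(1) = y^2 - 2
tr(b^3) = tr(b) * tr(b^2) - tr(b) = y^3 - 3*y
tr(a b^3 a) = tr(a) * tr(b^3 a) - tr(b^3) = x*y^2*z - x^2*y - y^3 - x*z + 3*y
tr(a b a b) = tr(a b) * tr(a b) - tr(1)   [split at repeated a] = z^2 - 2
tr(a b a) = tr(a) * tr(b a) - tr(b) = x*z - y
tr(a b a b^2) = tr(b) * tr(a b a b) - tr(a b a) = y*z^2 - x*z - y
tr(a b^3 a b) = tr(b) * tr(a b a b^2) - tr(a b a b) = y^2*z^2 - x*y*z - y^2 - z^2 + 2
tr(a b^3 a b^-1) = tr(a b^3 a) * tr(b) - tr(a b^3 a b) = x*y^3*z - x^2*y^2 - y^4 - y^2*z^2 + 4*y^2 + z^2 - 2
tr(b^-2 a b^3 a) = tr(a b^3 a b^-1) * tr(b) - tr(a b^3 a) = x*y^4*z - x^2*y^3 - y^5 - y^3*z^2 - x*y^2*z + x^2*y + 5*y^3 + y*z^2 + x*z - 5*y
tr(b^-1 a b^3 a^-1 b^-1) = tr(b^-2 a b^3) * tr(a) - tr(b^-2 a b^3 a) = -x*y^4*z + x^2*y^3 + y^5 + y^3*z^2 + x*y^2*z - x^2*y - 5*y^3 - y*z^2 + 5*y
apply: tr(b a b^3) = tr(b) * tr(a b^3) - tr(a b^2) = y^3*z - x*y^2 - 2*y*z + x
tr(a b^3 a^-1 b) = tr(b a b^3) * tr(a) - tr(b a b^3 a) = x*y^3*z - x^2*y^2 - y^2*z^2 - x*y*z + x^2 + y^2 + z^2 - 2
tr(b^-1 a b^3 a^-1) = tr(a b^3 a^-1) * tr(b) - tr(a b^3 a^-1 b) = -x*y^3*z + x^2*y^2 + y^4 + y^2*z^2 + x*y*z - x^2 - 4*y^2 - z^2 + 2
tr(b^3 a^-1 b^-3 a) = tr(b^-1 a b^3 a^-1 b^-1) * tr(b) - tr(b^-1 a b^3 a^-1) = -x*y^5*z + x^2*y^4 + y^6 + y^4*z^2 + 2*x*y^3*z - 2*x^2*y^2 - 6*y^4 - 2*y^2*z^2 - x*y*z + x^2 + 9*y^2 + z^2 - 2
tr(b^-3 a^-1 b^3 a^-1) = tr(b^3 a^-1 b^-3) * tr(a) - tr(b^3 a^-1 b^-3 a) = x*y^5*z - x^2*y^4 - y^6 - y^4*z^2 - 2*x*y^3*z + 2*x^2*y^2 + 6*y^4 + 2*y^2*z^2 + x*y*z - 9*y^2 - z^2 + 2
tr(b^3 a^-2 b^-3 a^-1) = tr(b^-3 a^-1 b^3 a^-1) * tr(a) - tr(b^-3 a^-1 b^3) = x^2*y^5*z - x^3*y^4 - x*y^6 - x*y^4*z^2 - 2*x^2*y^3*z + 2*x^3*y^2 + 6*x*y^4 + 2*x*y^2*z^2 + x^2*y*z - 9*x*y^2 - x*z^2 + x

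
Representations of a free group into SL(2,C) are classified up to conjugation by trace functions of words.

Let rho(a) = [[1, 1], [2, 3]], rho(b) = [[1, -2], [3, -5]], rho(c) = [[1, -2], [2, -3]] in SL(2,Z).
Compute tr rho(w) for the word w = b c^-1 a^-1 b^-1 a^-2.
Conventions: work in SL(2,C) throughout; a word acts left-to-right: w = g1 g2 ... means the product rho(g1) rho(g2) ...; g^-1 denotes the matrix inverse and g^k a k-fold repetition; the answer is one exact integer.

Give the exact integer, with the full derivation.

-146

rho(b) = [[1, -2], [3, -5]]
... * rho(c^-1) = [[-3, 2], [-2, 1]]  ->  [[1, 0], [1, 1]]
... * rho(a^-1) = [[3, -1], [-2, 1]]  ->  [[3, -1], [1, 0]]
... * rho(b^-1) = [[-5, 2], [-3, 1]]  ->  [[-12, 5], [-5, 2]]
... * rho(a^-1) = [[3, -1], [-2, 1]]  ->  [[-46, 17], [-19, 7]]
... * rho(a^-1) = [[3, -1], [-2, 1]]  ->  [[-172, 63], [-71, 26]]
tr = -172 + 26 = -146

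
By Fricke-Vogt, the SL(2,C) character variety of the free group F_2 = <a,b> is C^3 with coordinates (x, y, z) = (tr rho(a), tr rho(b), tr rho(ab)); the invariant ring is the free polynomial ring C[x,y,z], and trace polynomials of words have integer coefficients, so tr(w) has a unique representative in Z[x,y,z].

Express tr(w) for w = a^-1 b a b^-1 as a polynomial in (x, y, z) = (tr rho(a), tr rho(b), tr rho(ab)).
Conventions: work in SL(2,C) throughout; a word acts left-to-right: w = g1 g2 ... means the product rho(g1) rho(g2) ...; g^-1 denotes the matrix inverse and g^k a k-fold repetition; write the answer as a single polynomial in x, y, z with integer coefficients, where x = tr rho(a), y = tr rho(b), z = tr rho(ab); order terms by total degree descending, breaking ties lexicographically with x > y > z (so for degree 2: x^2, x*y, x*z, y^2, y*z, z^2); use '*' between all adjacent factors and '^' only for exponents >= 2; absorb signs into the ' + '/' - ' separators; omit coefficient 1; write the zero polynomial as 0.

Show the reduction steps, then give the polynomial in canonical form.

-x*y*z + x^2 + y^2 + z^2 - 2

tr(a b a) = tr(a) tr(b a) - tr(b)   [square of a] = x*z - y
tr(a b a b) = tr(a b) tr(a b) - tr(1)   [split at a repeated a] = z^2 - 2
so tr(b a b^-1 a) = tr(a b a) tr(b) - tr(a b a b)   [inverse elimination on b] = x*y*z - y^2 - z^2 + 2
so tr(a^-1 b a b^-1) = tr(b a b^-1) tr(a) - tr(b a b^-1 a)   [inverse elimination on a] = -x*y*z + x^2 + y^2 + z^2 - 2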